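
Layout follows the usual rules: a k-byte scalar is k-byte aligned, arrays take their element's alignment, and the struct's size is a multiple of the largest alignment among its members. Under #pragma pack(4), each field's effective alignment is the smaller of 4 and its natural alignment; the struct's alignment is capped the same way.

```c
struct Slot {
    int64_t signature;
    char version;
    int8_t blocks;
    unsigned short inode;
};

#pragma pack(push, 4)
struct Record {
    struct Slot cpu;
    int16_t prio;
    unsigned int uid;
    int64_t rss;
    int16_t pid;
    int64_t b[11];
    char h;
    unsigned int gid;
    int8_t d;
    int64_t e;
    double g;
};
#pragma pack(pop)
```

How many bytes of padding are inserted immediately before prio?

0

Slot: signature at 0 (size 8, align 8) → ends 8; version at 8 (size 1, align 1) → ends 9; blocks at 9 (size 1, align 1) → ends 10; inode at 10 (size 2, align 2) → ends 12; tail pad 4 to reach multiple of 8; total 16 bytes, alignment 8
cpu at 0 (size 16, align 4) → ends 16
prio at 16 (size 2, align 2) → ends 18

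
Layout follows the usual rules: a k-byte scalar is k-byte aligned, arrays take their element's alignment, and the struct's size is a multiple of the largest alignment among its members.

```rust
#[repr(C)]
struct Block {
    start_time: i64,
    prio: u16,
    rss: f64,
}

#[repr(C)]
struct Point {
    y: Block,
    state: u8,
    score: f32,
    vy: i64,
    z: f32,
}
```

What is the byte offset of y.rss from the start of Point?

16

Block: @0: start_time [8B, align 8] → 8; @8: prio [2B, align 2] → 10; +6 pad (align 8); @16: rss [8B, align 8] → 24; size 24, align 8
@0: y [24B, align 8] → 24
within Block: rss at 16
0 + 16 = 16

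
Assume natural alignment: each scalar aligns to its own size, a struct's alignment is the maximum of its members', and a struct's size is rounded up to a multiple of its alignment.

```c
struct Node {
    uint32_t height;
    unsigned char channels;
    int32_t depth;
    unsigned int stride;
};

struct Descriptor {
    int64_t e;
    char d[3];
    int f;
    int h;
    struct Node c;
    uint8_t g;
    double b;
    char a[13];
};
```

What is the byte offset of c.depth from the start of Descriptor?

Node: height at 0 (size 4, align 4) → ends 4; channels at 4 (size 1, align 1) → ends 5; pad 3 to align 4 for depth; depth at 8 (size 4, align 4) → ends 12; stride at 12 (size 4, align 4) → ends 16; total 16 bytes, alignment 4
e at 0 (size 8, align 8) → ends 8
d at 8 (size 3, align 1) → ends 11
pad 1 to align 4 for f
f at 12 (size 4, align 4) → ends 16
h at 16 (size 4, align 4) → ends 20
c at 20 (size 16, align 4) → ends 36
within Node: depth at 8
20 + 8 = 28

28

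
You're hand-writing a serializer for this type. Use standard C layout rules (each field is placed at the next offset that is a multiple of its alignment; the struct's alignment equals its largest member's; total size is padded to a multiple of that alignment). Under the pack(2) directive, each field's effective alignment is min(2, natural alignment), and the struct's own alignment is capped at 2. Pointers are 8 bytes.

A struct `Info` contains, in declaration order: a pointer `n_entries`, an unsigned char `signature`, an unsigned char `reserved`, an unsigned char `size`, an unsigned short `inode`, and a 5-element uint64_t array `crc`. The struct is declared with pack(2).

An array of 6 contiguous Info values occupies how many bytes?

0..8  n_entries  (8B, 2-aligned)
8..9  signature  (1B, 1-aligned)
9..10  reserved  (1B, 1-aligned)
10..11  size  (1B, 1-aligned)
11..12  -- padding (1B)
12..14  inode  (2B, 2-aligned)
14..54  crc  (40B, 2-aligned)
sizeof = 54, alignof = 2
array of 6: 6 × 54 = 324

324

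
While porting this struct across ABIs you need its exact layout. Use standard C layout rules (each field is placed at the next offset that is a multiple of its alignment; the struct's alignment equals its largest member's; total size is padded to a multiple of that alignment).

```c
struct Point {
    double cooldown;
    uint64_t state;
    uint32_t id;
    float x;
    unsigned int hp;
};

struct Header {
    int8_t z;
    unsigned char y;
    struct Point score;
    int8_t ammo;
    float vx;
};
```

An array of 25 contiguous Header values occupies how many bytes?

Point: 0..8  cooldown  (8B, 8-aligned); 8..16  state  (8B, 8-aligned); 16..20  id  (4B, 4-aligned); 20..24  x  (4B, 4-aligned); 24..28  hp  (4B, 4-aligned); 28..32  -- tail padding (4B); sizeof = 32, alignof = 8
0..1  z  (1B, 1-aligned)
1..2  y  (1B, 1-aligned)
2..8  -- padding (6B)
8..40  score  (32B, 8-aligned)
40..41  ammo  (1B, 1-aligned)
41..44  -- padding (3B)
44..48  vx  (4B, 4-aligned)
sizeof = 48, alignof = 8
array of 25: 25 × 48 = 1200

1200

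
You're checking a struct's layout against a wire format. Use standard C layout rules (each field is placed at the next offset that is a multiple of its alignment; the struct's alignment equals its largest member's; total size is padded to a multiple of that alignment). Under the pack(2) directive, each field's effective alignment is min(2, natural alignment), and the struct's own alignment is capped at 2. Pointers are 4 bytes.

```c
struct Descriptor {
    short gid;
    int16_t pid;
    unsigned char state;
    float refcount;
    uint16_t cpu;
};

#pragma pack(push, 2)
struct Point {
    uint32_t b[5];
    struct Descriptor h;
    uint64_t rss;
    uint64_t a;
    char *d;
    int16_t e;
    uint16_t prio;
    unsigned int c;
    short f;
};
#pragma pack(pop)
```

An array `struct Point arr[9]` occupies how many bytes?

594

Descriptor: @0: gid [2B, align 2] → 2; @2: pid [2B, align 2] → 4; @4: state [1B, align 1] → 5; +3 pad (align 4); @8: refcount [4B, align 4] → 12; @12: cpu [2B, align 2] → 14; +2 tail pad (align 4); size 16, align 4
@0: b [20B, align 2] → 20
@20: h [16B, align 2] → 36
@36: rss [8B, align 2] → 44
@44: a [8B, align 2] → 52
@52: d [4B, align 2] → 56
@56: e [2B, align 2] → 58
@58: prio [2B, align 2] → 60
@60: c [4B, align 2] → 64
@64: f [2B, align 2] → 66
size 66, align 2
array of 9: 9 × 66 = 594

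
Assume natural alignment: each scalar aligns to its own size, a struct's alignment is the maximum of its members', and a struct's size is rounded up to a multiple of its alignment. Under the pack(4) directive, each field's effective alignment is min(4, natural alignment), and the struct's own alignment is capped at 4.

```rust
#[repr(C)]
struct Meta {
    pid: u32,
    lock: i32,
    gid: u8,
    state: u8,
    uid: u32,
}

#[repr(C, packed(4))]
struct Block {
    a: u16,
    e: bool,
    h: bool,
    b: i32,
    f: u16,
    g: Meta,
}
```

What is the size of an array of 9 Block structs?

Meta: pid at 0 (size 4, align 4) → ends 4; lock at 4 (size 4, align 4) → ends 8; gid at 8 (size 1, align 1) → ends 9; state at 9 (size 1, align 1) → ends 10; pad 2 to align 4 for uid; uid at 12 (size 4, align 4) → ends 16; total 16 bytes, alignment 4
a at 0 (size 2, align 2) → ends 2
e at 2 (size 1, align 1) → ends 3
h at 3 (size 1, align 1) → ends 4
b at 4 (size 4, align 4) → ends 8
f at 8 (size 2, align 2) → ends 10
pad 2 to align 4 for g
g at 12 (size 16, align 4) → ends 28
total 28 bytes, alignment 4
array of 9: 9 × 28 = 252

252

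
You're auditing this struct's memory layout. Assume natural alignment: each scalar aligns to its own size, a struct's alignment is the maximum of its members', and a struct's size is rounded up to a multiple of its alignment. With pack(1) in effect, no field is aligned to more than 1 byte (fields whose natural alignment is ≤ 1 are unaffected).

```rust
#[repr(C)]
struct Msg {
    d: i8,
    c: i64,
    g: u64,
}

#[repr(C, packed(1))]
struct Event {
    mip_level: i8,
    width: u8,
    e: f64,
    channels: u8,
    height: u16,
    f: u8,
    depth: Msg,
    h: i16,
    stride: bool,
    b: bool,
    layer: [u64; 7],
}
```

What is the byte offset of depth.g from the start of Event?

Msg: d at 0 (size 1, align 1) → ends 1; pad 7 to align 8 for c; c at 8 (size 8, align 8) → ends 16; g at 16 (size 8, align 8) → ends 24; total 24 bytes, alignment 8
mip_level at 0 (size 1, align 1) → ends 1
width at 1 (size 1, align 1) → ends 2
e at 2 (size 8, align 1) → ends 10
channels at 10 (size 1, align 1) → ends 11
height at 11 (size 2, align 1) → ends 13
f at 13 (size 1, align 1) → ends 14
depth at 14 (size 24, align 1) → ends 38
within Msg: g at 16
14 + 16 = 30

30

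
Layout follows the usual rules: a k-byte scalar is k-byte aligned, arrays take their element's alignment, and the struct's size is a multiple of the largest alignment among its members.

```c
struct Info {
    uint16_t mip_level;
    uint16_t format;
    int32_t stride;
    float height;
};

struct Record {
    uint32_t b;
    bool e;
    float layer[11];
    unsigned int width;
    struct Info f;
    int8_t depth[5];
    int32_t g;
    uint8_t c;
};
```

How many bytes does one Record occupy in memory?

84

Info: @0: mip_level [2B, align 2] → 2; @2: format [2B, align 2] → 4; @4: stride [4B, align 4] → 8; @8: height [4B, align 4] → 12; size 12, align 4
@0: b [4B, align 4] → 4
@4: e [1B, align 1] → 5
+3 pad (align 4)
@8: layer [44B, align 4] → 52
@52: width [4B, align 4] → 56
@56: f [12B, align 4] → 68
@68: depth [5B, align 1] → 73
+3 pad (align 4)
@76: g [4B, align 4] → 80
@80: c [1B, align 1] → 81
+3 tail pad (align 4)
size 84, align 4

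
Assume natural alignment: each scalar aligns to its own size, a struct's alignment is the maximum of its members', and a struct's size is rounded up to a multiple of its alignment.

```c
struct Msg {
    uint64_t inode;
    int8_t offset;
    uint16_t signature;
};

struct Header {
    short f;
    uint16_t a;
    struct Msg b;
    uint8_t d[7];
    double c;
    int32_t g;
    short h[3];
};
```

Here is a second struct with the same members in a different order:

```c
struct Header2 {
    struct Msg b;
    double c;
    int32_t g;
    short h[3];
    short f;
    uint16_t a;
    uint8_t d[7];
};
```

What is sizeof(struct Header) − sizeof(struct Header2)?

Msg: inode at 0 (size 8, align 8) → ends 8; offset at 8 (size 1, align 1) → ends 9; pad 1 to align 2 for signature; signature at 10 (size 2, align 2) → ends 12; tail pad 4 to reach multiple of 8; total 16 bytes, alignment 8
f at 0 (size 2, align 2) → ends 2
a at 2 (size 2, align 2) → ends 4
pad 4 to align 8 for b
b at 8 (size 16, align 8) → ends 24
d at 24 (size 7, align 1) → ends 31
pad 1 to align 8 for c
c at 32 (size 8, align 8) → ends 40
g at 40 (size 4, align 4) → ends 44
h at 44 (size 6, align 2) → ends 50
tail pad 6 to reach multiple of 8
total 56 bytes, alignment 8
— Header2 —
b at 0 (size 16, align 8) → ends 16
c at 16 (size 8, align 8) → ends 24
g at 24 (size 4, align 4) → ends 28
h at 28 (size 6, align 2) → ends 34
f at 34 (size 2, align 2) → ends 36
a at 36 (size 2, align 2) → ends 38
d at 38 (size 7, align 1) → ends 45
tail pad 3 to reach multiple of 8
total 48 bytes, alignment 8
56 − 48 = 8

8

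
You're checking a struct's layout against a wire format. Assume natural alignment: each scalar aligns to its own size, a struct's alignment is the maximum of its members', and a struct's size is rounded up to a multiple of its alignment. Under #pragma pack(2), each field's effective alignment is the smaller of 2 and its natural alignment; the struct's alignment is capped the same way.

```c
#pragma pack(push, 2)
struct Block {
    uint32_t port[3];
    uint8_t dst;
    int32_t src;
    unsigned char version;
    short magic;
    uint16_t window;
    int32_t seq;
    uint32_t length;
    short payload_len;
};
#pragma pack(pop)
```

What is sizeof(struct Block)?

34

@0: port [12B, align 2] → 12
@12: dst [1B, align 1] → 13
+1 pad (align 2)
@14: src [4B, align 2] → 18
@18: version [1B, align 1] → 19
+1 pad (align 2)
@20: magic [2B, align 2] → 22
@22: window [2B, align 2] → 24
@24: seq [4B, align 2] → 28
@28: length [4B, align 2] → 32
@32: payload_len [2B, align 2] → 34
size 34, align 2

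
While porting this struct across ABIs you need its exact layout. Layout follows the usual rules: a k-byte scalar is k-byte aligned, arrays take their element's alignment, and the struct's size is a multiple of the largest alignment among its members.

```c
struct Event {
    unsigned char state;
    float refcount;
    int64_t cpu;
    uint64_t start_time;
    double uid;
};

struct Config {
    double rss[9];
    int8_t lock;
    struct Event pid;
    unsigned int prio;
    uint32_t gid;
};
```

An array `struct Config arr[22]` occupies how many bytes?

Event: state at 0 (size 1, align 1) → ends 1; pad 3 to align 4 for refcount; refcount at 4 (size 4, align 4) → ends 8; cpu at 8 (size 8, align 8) → ends 16; start_time at 16 (size 8, align 8) → ends 24; uid at 24 (size 8, align 8) → ends 32; total 32 bytes, alignment 8
rss at 0 (size 72, align 8) → ends 72
lock at 72 (size 1, align 1) → ends 73
pad 7 to align 8 for pid
pid at 80 (size 32, align 8) → ends 112
prio at 112 (size 4, align 4) → ends 116
gid at 116 (size 4, align 4) → ends 120
total 120 bytes, alignment 8
array of 22: 22 × 120 = 2640

2640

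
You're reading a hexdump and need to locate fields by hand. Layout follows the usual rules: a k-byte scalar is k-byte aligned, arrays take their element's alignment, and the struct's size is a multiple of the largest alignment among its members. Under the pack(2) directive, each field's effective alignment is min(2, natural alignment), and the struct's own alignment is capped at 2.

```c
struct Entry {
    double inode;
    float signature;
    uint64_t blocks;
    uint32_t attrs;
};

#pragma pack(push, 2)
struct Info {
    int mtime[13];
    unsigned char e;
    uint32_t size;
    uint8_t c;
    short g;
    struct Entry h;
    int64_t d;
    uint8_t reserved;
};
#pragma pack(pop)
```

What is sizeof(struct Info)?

104 bytes

Entry: @0: inode [8B, align 8] → 8; @8: signature [4B, align 4] → 12; +4 pad (align 8); @16: blocks [8B, align 8] → 24; @24: attrs [4B, align 4] → 28; +4 tail pad (align 8); size 32, align 8
@0: mtime [52B, align 2] → 52
@52: e [1B, align 1] → 53
+1 pad (align 2)
@54: size [4B, align 2] → 58
@58: c [1B, align 1] → 59
+1 pad (align 2)
@60: g [2B, align 2] → 62
@62: h [32B, align 2] → 94
@94: d [8B, align 2] → 102
@102: reserved [1B, align 1] → 103
+1 tail pad (align 2)
size 104, align 2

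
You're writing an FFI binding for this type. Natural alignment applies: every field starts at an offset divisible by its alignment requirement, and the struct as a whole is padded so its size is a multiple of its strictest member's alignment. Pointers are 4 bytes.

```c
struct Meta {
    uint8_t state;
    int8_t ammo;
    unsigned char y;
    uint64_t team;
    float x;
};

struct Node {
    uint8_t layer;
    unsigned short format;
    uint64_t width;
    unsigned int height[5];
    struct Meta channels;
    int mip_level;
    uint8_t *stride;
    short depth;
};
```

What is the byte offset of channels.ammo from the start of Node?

41

Meta: state at 0 (size 1, align 1) → ends 1; ammo at 1 (size 1, align 1) → ends 2; y at 2 (size 1, align 1) → ends 3; pad 5 to align 8 for team; team at 8 (size 8, align 8) → ends 16; x at 16 (size 4, align 4) → ends 20; tail pad 4 to reach multiple of 8; total 24 bytes, alignment 8
layer at 0 (size 1, align 1) → ends 1
pad 1 to align 2 for format
format at 2 (size 2, align 2) → ends 4
pad 4 to align 8 for width
width at 8 (size 8, align 8) → ends 16
height at 16 (size 20, align 4) → ends 36
pad 4 to align 8 for channels
channels at 40 (size 24, align 8) → ends 64
within Meta: ammo at 1
40 + 1 = 41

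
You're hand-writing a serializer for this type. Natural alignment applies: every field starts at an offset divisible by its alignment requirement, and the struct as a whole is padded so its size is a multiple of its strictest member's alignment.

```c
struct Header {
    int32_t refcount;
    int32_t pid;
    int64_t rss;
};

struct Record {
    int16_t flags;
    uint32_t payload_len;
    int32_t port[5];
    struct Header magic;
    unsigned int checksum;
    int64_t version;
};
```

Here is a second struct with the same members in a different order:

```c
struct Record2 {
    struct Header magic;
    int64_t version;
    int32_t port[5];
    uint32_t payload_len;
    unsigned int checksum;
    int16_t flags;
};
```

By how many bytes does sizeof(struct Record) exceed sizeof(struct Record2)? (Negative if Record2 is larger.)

8

Header: 0..4  refcount  (4B, 4-aligned); 4..8  pid  (4B, 4-aligned); 8..16  rss  (8B, 8-aligned); sizeof = 16, alignof = 8
0..2  flags  (2B, 2-aligned)
2..4  -- padding (2B)
4..8  payload_len  (4B, 4-aligned)
8..28  port  (20B, 4-aligned)
28..32  -- padding (4B)
32..48  magic  (16B, 8-aligned)
48..52  checksum  (4B, 4-aligned)
52..56  -- padding (4B)
56..64  version  (8B, 8-aligned)
sizeof = 64, alignof = 8
— Record2 —
0..16  magic  (16B, 8-aligned)
16..24  version  (8B, 8-aligned)
24..44  port  (20B, 4-aligned)
44..48  payload_len  (4B, 4-aligned)
48..52  checksum  (4B, 4-aligned)
52..54  flags  (2B, 2-aligned)
54..56  -- tail padding (2B)
sizeof = 56, alignof = 8
64 − 56 = 8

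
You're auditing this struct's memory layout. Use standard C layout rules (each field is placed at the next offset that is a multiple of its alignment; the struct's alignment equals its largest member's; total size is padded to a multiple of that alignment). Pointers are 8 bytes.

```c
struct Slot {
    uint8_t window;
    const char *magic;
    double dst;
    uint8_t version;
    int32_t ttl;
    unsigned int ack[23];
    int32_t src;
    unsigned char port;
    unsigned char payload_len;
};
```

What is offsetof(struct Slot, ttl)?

28

0..1  window  (1B, 1-aligned)
1..8  -- padding (7B)
8..16  magic  (8B, 8-aligned)
16..24  dst  (8B, 8-aligned)
24..25  version  (1B, 1-aligned)
25..28  -- padding (3B)
28..32  ttl  (4B, 4-aligned)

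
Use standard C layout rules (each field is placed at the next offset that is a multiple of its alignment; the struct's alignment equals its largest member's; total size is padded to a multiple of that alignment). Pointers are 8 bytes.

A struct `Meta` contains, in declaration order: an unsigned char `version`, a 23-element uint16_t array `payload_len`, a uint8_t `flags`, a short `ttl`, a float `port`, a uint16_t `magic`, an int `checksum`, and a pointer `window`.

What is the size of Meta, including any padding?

0..1  version  (1B, 1-aligned)
1..2  -- padding (1B)
2..48  payload_len  (46B, 2-aligned)
48..49  flags  (1B, 1-aligned)
49..50  -- padding (1B)
50..52  ttl  (2B, 2-aligned)
52..56  port  (4B, 4-aligned)
56..58  magic  (2B, 2-aligned)
58..60  -- padding (2B)
60..64  checksum  (4B, 4-aligned)
64..72  window  (8B, 8-aligned)
sizeof = 72, alignof = 8

72 bytes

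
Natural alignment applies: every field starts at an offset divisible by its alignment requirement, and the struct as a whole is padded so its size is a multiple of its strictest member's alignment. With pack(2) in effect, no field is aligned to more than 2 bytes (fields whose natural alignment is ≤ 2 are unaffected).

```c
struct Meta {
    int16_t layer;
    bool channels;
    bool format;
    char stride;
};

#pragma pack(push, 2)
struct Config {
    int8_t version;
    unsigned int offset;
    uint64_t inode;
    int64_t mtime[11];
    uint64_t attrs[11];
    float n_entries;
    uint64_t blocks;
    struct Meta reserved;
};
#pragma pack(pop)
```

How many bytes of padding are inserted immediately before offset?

Meta: layer at 0 (size 2, align 2) → ends 2; channels at 2 (size 1, align 1) → ends 3; format at 3 (size 1, align 1) → ends 4; stride at 4 (size 1, align 1) → ends 5; tail pad 1 to reach multiple of 2; total 6 bytes, alignment 2
version at 0 (size 1, align 1) → ends 1
pad 1 to align 2 for offset
offset at 2 (size 4, align 2) → ends 6

1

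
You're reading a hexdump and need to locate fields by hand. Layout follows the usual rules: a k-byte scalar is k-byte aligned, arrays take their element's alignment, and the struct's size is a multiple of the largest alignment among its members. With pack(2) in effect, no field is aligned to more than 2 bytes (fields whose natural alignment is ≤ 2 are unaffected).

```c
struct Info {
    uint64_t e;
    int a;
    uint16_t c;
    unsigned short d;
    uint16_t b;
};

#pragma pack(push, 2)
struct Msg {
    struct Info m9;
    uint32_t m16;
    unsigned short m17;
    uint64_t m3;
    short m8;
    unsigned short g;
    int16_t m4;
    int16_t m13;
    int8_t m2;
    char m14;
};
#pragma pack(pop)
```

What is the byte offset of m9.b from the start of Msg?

16

Info: @0: e [8B, align 8] → 8; @8: a [4B, align 4] → 12; @12: c [2B, align 2] → 14; @14: d [2B, align 2] → 16; @16: b [2B, align 2] → 18; +6 tail pad (align 8); size 24, align 8
@0: m9 [24B, align 2] → 24
within Info: b at 16
0 + 16 = 16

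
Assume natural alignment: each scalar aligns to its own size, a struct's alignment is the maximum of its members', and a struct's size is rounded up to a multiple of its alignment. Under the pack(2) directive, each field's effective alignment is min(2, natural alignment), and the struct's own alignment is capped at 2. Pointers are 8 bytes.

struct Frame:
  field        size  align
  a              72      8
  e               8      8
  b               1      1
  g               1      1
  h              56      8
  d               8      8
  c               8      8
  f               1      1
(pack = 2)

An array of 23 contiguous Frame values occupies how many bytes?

a at 0 (size 72, align 2) → ends 72
e at 72 (size 8, align 2) → ends 80
b at 80 (size 1, align 1) → ends 81
g at 81 (size 1, align 1) → ends 82
h at 82 (size 56, align 2) → ends 138
d at 138 (size 8, align 2) → ends 146
c at 146 (size 8, align 2) → ends 154
f at 154 (size 1, align 1) → ends 155
tail pad 1 to reach multiple of 2
total 156 bytes, alignment 2
array of 23: 23 × 156 = 3588

3588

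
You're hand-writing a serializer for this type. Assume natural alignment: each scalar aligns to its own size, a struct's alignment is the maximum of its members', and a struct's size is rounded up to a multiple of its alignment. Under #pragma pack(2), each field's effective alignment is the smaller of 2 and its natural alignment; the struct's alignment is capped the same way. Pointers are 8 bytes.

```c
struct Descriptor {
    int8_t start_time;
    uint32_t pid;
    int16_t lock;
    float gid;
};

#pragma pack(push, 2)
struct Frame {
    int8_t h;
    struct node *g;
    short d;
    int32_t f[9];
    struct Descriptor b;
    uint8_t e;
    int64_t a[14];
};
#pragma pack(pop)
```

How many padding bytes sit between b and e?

0

Descriptor: 0..1  start_time  (1B, 1-aligned); 1..4  -- padding (3B); 4..8  pid  (4B, 4-aligned); 8..10  lock  (2B, 2-aligned); 10..12  -- padding (2B); 12..16  gid  (4B, 4-aligned); sizeof = 16, alignof = 4
0..1  h  (1B, 1-aligned)
1..2  -- padding (1B)
2..10  g  (8B, 2-aligned)
10..12  d  (2B, 2-aligned)
12..48  f  (36B, 2-aligned)
48..64  b  (16B, 2-aligned)
64..65  e  (1B, 1-aligned)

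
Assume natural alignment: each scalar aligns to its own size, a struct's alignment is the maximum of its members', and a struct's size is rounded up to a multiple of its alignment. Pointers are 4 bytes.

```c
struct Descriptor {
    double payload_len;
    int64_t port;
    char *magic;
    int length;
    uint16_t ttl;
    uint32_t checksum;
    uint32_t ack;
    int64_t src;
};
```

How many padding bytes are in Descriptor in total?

0..8  payload_len  (8B, 8-aligned)
8..16  port  (8B, 8-aligned)
16..20  magic  (4B, 4-aligned)
20..24  length  (4B, 4-aligned)
24..26  ttl  (2B, 2-aligned)
26..28  -- padding (2B)
28..32  checksum  (4B, 4-aligned)
32..36  ack  (4B, 4-aligned)
36..40  -- padding (4B)
40..48  src  (8B, 8-aligned)
sizeof = 48, alignof = 8
data bytes 42, size 48 → padding 6

6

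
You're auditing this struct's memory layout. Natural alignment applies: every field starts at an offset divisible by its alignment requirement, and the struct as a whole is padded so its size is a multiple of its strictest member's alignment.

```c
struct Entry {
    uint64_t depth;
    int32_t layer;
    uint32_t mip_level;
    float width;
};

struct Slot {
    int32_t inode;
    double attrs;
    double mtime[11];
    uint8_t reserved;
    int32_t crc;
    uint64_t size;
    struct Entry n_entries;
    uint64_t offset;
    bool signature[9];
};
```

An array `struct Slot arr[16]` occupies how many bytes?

2688

Entry: depth at 0 (size 8, align 8) → ends 8; layer at 8 (size 4, align 4) → ends 12; mip_level at 12 (size 4, align 4) → ends 16; width at 16 (size 4, align 4) → ends 20; tail pad 4 to reach multiple of 8; total 24 bytes, alignment 8
inode at 0 (size 4, align 4) → ends 4
pad 4 to align 8 for attrs
attrs at 8 (size 8, align 8) → ends 16
mtime at 16 (size 88, align 8) → ends 104
reserved at 104 (size 1, align 1) → ends 105
pad 3 to align 4 for crc
crc at 108 (size 4, align 4) → ends 112
size at 112 (size 8, align 8) → ends 120
n_entries at 120 (size 24, align 8) → ends 144
offset at 144 (size 8, align 8) → ends 152
signature at 152 (size 9, align 1) → ends 161
tail pad 7 to reach multiple of 8
total 168 bytes, alignment 8
array of 16: 16 × 168 = 2688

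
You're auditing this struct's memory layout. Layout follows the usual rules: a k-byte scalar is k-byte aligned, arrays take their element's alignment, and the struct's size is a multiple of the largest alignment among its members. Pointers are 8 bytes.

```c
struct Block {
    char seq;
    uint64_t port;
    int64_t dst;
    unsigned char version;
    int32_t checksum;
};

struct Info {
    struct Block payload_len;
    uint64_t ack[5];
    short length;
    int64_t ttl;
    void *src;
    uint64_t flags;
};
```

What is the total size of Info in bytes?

104 bytes

Block: seq at 0 (size 1, align 1) → ends 1; pad 7 to align 8 for port; port at 8 (size 8, align 8) → ends 16; dst at 16 (size 8, align 8) → ends 24; version at 24 (size 1, align 1) → ends 25; pad 3 to align 4 for checksum; checksum at 28 (size 4, align 4) → ends 32; total 32 bytes, alignment 8
payload_len at 0 (size 32, align 8) → ends 32
ack at 32 (size 40, align 8) → ends 72
length at 72 (size 2, align 2) → ends 74
pad 6 to align 8 for ttl
ttl at 80 (size 8, align 8) → ends 88
src at 88 (size 8, align 8) → ends 96
flags at 96 (size 8, align 8) → ends 104
total 104 bytes, alignment 8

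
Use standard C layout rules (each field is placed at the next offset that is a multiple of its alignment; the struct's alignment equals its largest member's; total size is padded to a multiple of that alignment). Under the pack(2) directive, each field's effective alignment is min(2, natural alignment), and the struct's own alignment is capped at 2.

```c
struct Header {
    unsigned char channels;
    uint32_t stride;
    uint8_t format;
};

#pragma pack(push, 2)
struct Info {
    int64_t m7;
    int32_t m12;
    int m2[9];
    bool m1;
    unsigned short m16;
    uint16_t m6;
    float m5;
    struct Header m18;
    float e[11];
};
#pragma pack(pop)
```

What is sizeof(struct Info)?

114

Header: @0: channels [1B, align 1] → 1; +3 pad (align 4); @4: stride [4B, align 4] → 8; @8: format [1B, align 1] → 9; +3 tail pad (align 4); size 12, align 4
@0: m7 [8B, align 2] → 8
@8: m12 [4B, align 2] → 12
@12: m2 [36B, align 2] → 48
@48: m1 [1B, align 1] → 49
+1 pad (align 2)
@50: m16 [2B, align 2] → 52
@52: m6 [2B, align 2] → 54
@54: m5 [4B, align 2] → 58
@58: m18 [12B, align 2] → 70
@70: e [44B, align 2] → 114
size 114, align 2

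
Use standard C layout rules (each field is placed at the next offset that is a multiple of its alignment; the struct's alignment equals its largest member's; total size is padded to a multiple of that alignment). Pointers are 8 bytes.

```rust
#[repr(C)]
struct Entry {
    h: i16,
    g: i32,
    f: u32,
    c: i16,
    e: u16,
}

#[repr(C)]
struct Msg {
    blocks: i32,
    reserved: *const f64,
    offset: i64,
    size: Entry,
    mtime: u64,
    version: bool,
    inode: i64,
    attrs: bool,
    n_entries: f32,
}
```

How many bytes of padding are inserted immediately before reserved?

4

Entry: 0..2  h  (2B, 2-aligned); 2..4  -- padding (2B); 4..8  g  (4B, 4-aligned); 8..12  f  (4B, 4-aligned); 12..14  c  (2B, 2-aligned); 14..16  e  (2B, 2-aligned); sizeof = 16, alignof = 4
0..4  blocks  (4B, 4-aligned)
4..8  -- padding (4B)
8..16  reserved  (8B, 8-aligned)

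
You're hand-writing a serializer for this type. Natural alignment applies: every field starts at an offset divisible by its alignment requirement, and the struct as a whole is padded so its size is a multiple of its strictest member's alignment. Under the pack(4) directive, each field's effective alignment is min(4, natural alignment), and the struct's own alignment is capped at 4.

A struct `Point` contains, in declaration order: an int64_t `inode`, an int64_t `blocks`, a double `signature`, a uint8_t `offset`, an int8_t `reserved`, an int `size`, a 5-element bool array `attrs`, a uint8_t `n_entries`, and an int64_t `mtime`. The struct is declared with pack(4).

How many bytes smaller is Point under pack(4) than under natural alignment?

natural layout:
  0..8  inode  (8B, 8-aligned)
  8..16  blocks  (8B, 8-aligned)
  16..24  signature  (8B, 8-aligned)
  24..25  offset  (1B, 1-aligned)
  25..26  reserved  (1B, 1-aligned)
  26..28  -- padding (2B)
  28..32  size  (4B, 4-aligned)
  32..37  attrs  (5B, 1-aligned)
  37..38  n_entries  (1B, 1-aligned)
  38..40  -- padding (2B)
  40..48  mtime  (8B, 8-aligned)
  sizeof = 48, alignof = 8
packed(4) layout:
  0..8  inode  (8B, 4-aligned)
  8..16  blocks  (8B, 4-aligned)
  16..24  signature  (8B, 4-aligned)
  24..25  offset  (1B, 1-aligned)
  25..26  reserved  (1B, 1-aligned)
  26..28  -- padding (2B)
  28..32  size  (4B, 4-aligned)
  32..37  attrs  (5B, 1-aligned)
  37..38  n_entries  (1B, 1-aligned)
  38..40  -- padding (2B)
  40..48  mtime  (8B, 4-aligned)
  sizeof = 48, alignof = 4
48 − 48 = 0

0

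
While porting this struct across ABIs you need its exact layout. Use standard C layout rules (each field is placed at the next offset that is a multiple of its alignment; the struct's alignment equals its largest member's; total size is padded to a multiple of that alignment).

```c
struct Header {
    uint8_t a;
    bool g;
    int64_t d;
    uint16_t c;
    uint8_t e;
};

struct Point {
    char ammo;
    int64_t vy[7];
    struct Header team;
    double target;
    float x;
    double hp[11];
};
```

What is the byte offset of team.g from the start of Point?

Header: 0..1  a  (1B, 1-aligned); 1..2  g  (1B, 1-aligned); 2..8  -- padding (6B); 8..16  d  (8B, 8-aligned); 16..18  c  (2B, 2-aligned); 18..19  e  (1B, 1-aligned); 19..24  -- tail padding (5B); sizeof = 24, alignof = 8
0..1  ammo  (1B, 1-aligned)
1..8  -- padding (7B)
8..64  vy  (56B, 8-aligned)
64..88  team  (24B, 8-aligned)
within Header: g at 1
64 + 1 = 65

65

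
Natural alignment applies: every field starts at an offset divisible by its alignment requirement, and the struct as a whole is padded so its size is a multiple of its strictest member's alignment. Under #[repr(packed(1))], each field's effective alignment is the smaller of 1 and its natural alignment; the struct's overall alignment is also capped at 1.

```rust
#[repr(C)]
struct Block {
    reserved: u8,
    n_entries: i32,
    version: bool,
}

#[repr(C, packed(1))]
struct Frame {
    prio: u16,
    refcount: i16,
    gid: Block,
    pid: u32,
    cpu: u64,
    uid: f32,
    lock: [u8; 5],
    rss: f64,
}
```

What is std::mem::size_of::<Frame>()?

Block: @0: reserved [1B, align 1] → 1; +3 pad (align 4); @4: n_entries [4B, align 4] → 8; @8: version [1B, align 1] → 9; +3 tail pad (align 4); size 12, align 4
@0: prio [2B, align 1] → 2
@2: refcount [2B, align 1] → 4
@4: gid [12B, align 1] → 16
@16: pid [4B, align 1] → 20
@20: cpu [8B, align 1] → 28
@28: uid [4B, align 1] → 32
@32: lock [5B, align 1] → 37
@37: rss [8B, align 1] → 45
size 45, align 1

45 bytes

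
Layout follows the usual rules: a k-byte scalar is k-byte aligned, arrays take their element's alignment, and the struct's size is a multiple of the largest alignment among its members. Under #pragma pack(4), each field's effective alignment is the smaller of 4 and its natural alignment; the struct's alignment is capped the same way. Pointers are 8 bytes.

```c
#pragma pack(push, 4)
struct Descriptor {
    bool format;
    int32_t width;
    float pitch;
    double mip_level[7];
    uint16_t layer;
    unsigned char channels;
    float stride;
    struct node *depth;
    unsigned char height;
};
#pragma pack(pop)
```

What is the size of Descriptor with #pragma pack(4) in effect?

format at 0 (size 1, align 1) → ends 1
pad 3 to align 4 for width
width at 4 (size 4, align 4) → ends 8
pitch at 8 (size 4, align 4) → ends 12
mip_level at 12 (size 56, align 4) → ends 68
layer at 68 (size 2, align 2) → ends 70
channels at 70 (size 1, align 1) → ends 71
pad 1 to align 4 for stride
stride at 72 (size 4, align 4) → ends 76
depth at 76 (size 8, align 4) → ends 84
height at 84 (size 1, align 1) → ends 85
tail pad 3 to reach multiple of 4
total 88 bytes, alignment 4

88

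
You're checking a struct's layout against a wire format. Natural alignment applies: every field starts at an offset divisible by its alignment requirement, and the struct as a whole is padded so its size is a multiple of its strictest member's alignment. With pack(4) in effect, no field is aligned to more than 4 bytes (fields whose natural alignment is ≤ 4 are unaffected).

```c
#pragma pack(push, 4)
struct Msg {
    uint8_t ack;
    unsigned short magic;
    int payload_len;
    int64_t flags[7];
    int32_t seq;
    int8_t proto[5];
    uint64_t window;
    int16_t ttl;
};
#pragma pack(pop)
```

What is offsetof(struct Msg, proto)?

68

0..1  ack  (1B, 1-aligned)
1..2  -- padding (1B)
2..4  magic  (2B, 2-aligned)
4..8  payload_len  (4B, 4-aligned)
8..64  flags  (56B, 4-aligned)
64..68  seq  (4B, 4-aligned)
68..73  proto  (5B, 1-aligned)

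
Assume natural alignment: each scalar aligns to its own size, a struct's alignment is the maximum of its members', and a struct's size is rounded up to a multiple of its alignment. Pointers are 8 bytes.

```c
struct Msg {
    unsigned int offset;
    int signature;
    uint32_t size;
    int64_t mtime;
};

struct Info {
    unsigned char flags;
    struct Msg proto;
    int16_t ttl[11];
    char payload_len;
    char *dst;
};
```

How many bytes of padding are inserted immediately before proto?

7

Msg: @0: offset [4B, align 4] → 4; @4: signature [4B, align 4] → 8; @8: size [4B, align 4] → 12; +4 pad (align 8); @16: mtime [8B, align 8] → 24; size 24, align 8
@0: flags [1B, align 1] → 1
+7 pad (align 8)
@8: proto [24B, align 8] → 32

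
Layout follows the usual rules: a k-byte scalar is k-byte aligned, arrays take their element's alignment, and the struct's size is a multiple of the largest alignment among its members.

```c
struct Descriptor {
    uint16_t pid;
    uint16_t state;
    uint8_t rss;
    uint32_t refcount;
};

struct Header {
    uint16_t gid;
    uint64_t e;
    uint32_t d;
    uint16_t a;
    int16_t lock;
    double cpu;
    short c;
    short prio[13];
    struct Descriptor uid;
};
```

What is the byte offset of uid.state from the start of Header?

Descriptor: 0..2  pid  (2B, 2-aligned); 2..4  state  (2B, 2-aligned); 4..5  rss  (1B, 1-aligned); 5..8  -- padding (3B); 8..12  refcount  (4B, 4-aligned); sizeof = 12, alignof = 4
0..2  gid  (2B, 2-aligned)
2..8  -- padding (6B)
8..16  e  (8B, 8-aligned)
16..20  d  (4B, 4-aligned)
20..22  a  (2B, 2-aligned)
22..24  lock  (2B, 2-aligned)
24..32  cpu  (8B, 8-aligned)
32..34  c  (2B, 2-aligned)
34..60  prio  (26B, 2-aligned)
60..72  uid  (12B, 4-aligned)
within Descriptor: state at 2
60 + 2 = 62

62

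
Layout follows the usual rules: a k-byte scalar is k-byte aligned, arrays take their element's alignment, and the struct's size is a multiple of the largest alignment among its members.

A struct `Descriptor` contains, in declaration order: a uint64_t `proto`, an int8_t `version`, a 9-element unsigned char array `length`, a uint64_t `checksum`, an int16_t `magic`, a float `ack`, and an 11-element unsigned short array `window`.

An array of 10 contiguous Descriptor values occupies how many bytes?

@0: proto [8B, align 8] → 8
@8: version [1B, align 1] → 9
@9: length [9B, align 1] → 18
+6 pad (align 8)
@24: checksum [8B, align 8] → 32
@32: magic [2B, align 2] → 34
+2 pad (align 4)
@36: ack [4B, align 4] → 40
@40: window [22B, align 2] → 62
+2 tail pad (align 8)
size 64, align 8
array of 10: 10 × 64 = 640

640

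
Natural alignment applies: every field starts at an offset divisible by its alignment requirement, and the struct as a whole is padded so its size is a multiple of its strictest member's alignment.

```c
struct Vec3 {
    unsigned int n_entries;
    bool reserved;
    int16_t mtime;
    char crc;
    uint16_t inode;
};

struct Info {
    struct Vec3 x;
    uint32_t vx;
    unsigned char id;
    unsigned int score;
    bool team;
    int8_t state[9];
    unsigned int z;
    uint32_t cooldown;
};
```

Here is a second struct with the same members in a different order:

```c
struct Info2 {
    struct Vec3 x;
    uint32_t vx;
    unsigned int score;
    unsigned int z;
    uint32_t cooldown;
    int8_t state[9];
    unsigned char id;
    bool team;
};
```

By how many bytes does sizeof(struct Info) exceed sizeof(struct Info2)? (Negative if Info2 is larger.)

4

Vec3: 0..4  n_entries  (4B, 4-aligned); 4..5  reserved  (1B, 1-aligned); 5..6  -- padding (1B); 6..8  mtime  (2B, 2-aligned); 8..9  crc  (1B, 1-aligned); 9..10  -- padding (1B); 10..12  inode  (2B, 2-aligned); sizeof = 12, alignof = 4
0..12  x  (12B, 4-aligned)
12..16  vx  (4B, 4-aligned)
16..17  id  (1B, 1-aligned)
17..20  -- padding (3B)
20..24  score  (4B, 4-aligned)
24..25  team  (1B, 1-aligned)
25..34  state  (9B, 1-aligned)
34..36  -- padding (2B)
36..40  z  (4B, 4-aligned)
40..44  cooldown  (4B, 4-aligned)
sizeof = 44, alignof = 4
— Info2 —
0..12  x  (12B, 4-aligned)
12..16  vx  (4B, 4-aligned)
16..20  score  (4B, 4-aligned)
20..24  z  (4B, 4-aligned)
24..28  cooldown  (4B, 4-aligned)
28..37  state  (9B, 1-aligned)
37..38  id  (1B, 1-aligned)
38..39  team  (1B, 1-aligned)
39..40  -- tail padding (1B)
sizeof = 40, alignof = 4
44 − 40 = 4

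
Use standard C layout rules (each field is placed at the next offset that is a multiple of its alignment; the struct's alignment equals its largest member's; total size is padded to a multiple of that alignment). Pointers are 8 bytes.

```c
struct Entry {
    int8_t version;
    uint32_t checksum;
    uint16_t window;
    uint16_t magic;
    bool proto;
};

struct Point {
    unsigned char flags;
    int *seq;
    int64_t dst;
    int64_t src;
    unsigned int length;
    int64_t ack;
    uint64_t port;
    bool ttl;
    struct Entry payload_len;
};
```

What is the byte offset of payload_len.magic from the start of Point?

70

Entry: @0: version [1B, align 1] → 1; +3 pad (align 4); @4: checksum [4B, align 4] → 8; @8: window [2B, align 2] → 10; @10: magic [2B, align 2] → 12; @12: proto [1B, align 1] → 13; +3 tail pad (align 4); size 16, align 4
@0: flags [1B, align 1] → 1
+7 pad (align 8)
@8: seq [8B, align 8] → 16
@16: dst [8B, align 8] → 24
@24: src [8B, align 8] → 32
@32: length [4B, align 4] → 36
+4 pad (align 8)
@40: ack [8B, align 8] → 48
@48: port [8B, align 8] → 56
@56: ttl [1B, align 1] → 57
+3 pad (align 4)
@60: payload_len [16B, align 4] → 76
within Entry: magic at 10
60 + 10 = 70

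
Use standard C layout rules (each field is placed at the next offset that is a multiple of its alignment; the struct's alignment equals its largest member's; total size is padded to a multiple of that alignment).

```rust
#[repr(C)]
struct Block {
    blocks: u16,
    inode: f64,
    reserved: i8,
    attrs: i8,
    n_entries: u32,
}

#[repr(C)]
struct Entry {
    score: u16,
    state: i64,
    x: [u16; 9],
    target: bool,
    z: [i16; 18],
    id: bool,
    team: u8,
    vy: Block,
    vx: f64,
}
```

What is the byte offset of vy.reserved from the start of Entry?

Block: 0..2  blocks  (2B, 2-aligned); 2..8  -- padding (6B); 8..16  inode  (8B, 8-aligned); 16..17  reserved  (1B, 1-aligned); 17..18  attrs  (1B, 1-aligned); 18..20  -- padding (2B); 20..24  n_entries  (4B, 4-aligned); sizeof = 24, alignof = 8
0..2  score  (2B, 2-aligned)
2..8  -- padding (6B)
8..16  state  (8B, 8-aligned)
16..34  x  (18B, 2-aligned)
34..35  target  (1B, 1-aligned)
35..36  -- padding (1B)
36..72  z  (36B, 2-aligned)
72..73  id  (1B, 1-aligned)
73..74  team  (1B, 1-aligned)
74..80  -- padding (6B)
80..104  vy  (24B, 8-aligned)
within Block: reserved at 16
80 + 16 = 96

96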